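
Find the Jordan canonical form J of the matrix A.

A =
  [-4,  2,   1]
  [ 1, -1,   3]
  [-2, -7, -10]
J_3(-5)

The characteristic polynomial is
  det(x·I − A) = x^3 + 15*x^2 + 75*x + 125 = (x + 5)^3

Eigenvalues and multiplicities (the geometric multiplicity of λ is n − rank(A − λI), which equals the number of Jordan blocks for λ):
  λ = -5: algebraic multiplicity = 3, geometric multiplicity = 1

Determining the block sizes for each eigenvalue:
  λ = -5: one block (gm = 1), so the single block has size am = 3 → block sizes [3]

Assembling the blocks gives a Jordan form
J =
  [-5,  1,  0]
  [ 0, -5,  1]
  [ 0,  0, -5]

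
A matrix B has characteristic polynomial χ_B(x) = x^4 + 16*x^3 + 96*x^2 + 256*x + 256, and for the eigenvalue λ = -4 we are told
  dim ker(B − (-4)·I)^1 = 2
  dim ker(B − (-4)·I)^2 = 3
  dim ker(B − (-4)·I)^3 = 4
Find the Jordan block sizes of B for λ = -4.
Block sizes for λ = -4: [3, 1]

From the dimensions of kernels of powers, the number of Jordan blocks of size at least j is d_j − d_{j−1} where d_j = dim ker(N^j) (with d_0 = 0). Computing the differences gives [2, 1, 1].
The number of blocks of size exactly k is (#blocks of size ≥ k) − (#blocks of size ≥ k + 1), so the partition is: 1 block(s) of size 1, 1 block(s) of size 3.
In nonincreasing order the block sizes are [3, 1].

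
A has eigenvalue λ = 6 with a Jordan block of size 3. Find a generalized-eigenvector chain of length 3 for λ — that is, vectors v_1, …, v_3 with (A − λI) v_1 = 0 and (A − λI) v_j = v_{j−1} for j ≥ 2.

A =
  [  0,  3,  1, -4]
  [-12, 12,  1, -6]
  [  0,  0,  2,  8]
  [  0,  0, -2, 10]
A Jordan chain for λ = 6 of length 3:
v_1 = (1, 2, 0, 0)ᵀ
v_2 = (1, 1, -4, -2)ᵀ
v_3 = (0, 0, 1, 0)ᵀ

Let N = A − (6)·I. We want v_3 with N^3 v_3 = 0 but N^2 v_3 ≠ 0; then v_{j-1} := N · v_j for j = 3, …, 2.

Pick v_3 = (0, 0, 1, 0)ᵀ.
Then v_2 = N · v_3 = (1, 1, -4, -2)ᵀ.
Then v_1 = N · v_2 = (1, 2, 0, 0)ᵀ.

Sanity check: (A − (6)·I) v_1 = (0, 0, 0, 0)ᵀ = 0. ✓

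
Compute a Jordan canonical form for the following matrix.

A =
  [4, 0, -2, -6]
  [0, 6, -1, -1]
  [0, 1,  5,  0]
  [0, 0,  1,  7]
J_1(4) ⊕ J_3(6)

The characteristic polynomial is
  det(x·I − A) = x^4 - 22*x^3 + 180*x^2 - 648*x + 864 = (x - 6)^3*(x - 4)

Eigenvalues and multiplicities (the geometric multiplicity of λ is n − rank(A − λI), which equals the number of Jordan blocks for λ):
  λ = 4: algebraic multiplicity = 1, geometric multiplicity = 1
  λ = 6: algebraic multiplicity = 3, geometric multiplicity = 1

Determining the block sizes for each eigenvalue:
  λ = 4: one block (gm = 1), so the single block has size am = 1 → block sizes [1]
  λ = 6: one block (gm = 1), so the single block has size am = 3 → block sizes [3]

Assembling the blocks gives a Jordan form
J =
  [4, 0, 0, 0]
  [0, 6, 1, 0]
  [0, 0, 6, 1]
  [0, 0, 0, 6]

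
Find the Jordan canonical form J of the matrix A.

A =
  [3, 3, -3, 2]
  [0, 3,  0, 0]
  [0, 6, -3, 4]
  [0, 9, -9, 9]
J_2(3) ⊕ J_1(3) ⊕ J_1(3)

The characteristic polynomial is
  det(x·I − A) = x^4 - 12*x^3 + 54*x^2 - 108*x + 81 = (x - 3)^4

Eigenvalues and multiplicities (the geometric multiplicity of λ is n − rank(A − λI), which equals the number of Jordan blocks for λ):
  λ = 3: algebraic multiplicity = 4, geometric multiplicity = 3

Determining the block sizes for each eigenvalue:
  λ = 3: 3 blocks summing to 4 forces exactly one block of size 2 and the rest size 1 → block sizes [2, 1, 1]

Assembling the blocks gives a Jordan form
J =
  [3, 1, 0, 0]
  [0, 3, 0, 0]
  [0, 0, 3, 0]
  [0, 0, 0, 3]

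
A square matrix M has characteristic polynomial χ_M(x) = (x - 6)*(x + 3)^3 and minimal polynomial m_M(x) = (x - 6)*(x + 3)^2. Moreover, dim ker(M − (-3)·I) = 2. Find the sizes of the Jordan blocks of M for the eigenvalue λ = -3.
Block sizes for λ = -3: [2, 1]

Step 1 — from the characteristic polynomial, algebraic multiplicity of λ = -3 is 3. From dim ker(M − (-3)·I) = 2, there are exactly 2 Jordan blocks for λ = -3.
Step 2 — from the minimal polynomial, the factor (x + 3)^2 tells us the largest block for λ = -3 has size 2.
Step 3 — with total size 3, 2 blocks, and largest block 2, the block sizes (in nonincreasing order) are [2, 1].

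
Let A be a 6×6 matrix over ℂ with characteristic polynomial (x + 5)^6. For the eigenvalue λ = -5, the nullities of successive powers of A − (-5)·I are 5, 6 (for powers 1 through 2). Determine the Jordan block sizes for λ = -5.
Block sizes for λ = -5: [2, 1, 1, 1, 1]

From the dimensions of kernels of powers, the number of Jordan blocks of size at least j is d_j − d_{j−1} where d_j = dim ker(N^j) (with d_0 = 0). Computing the differences gives [5, 1].
The number of blocks of size exactly k is (#blocks of size ≥ k) − (#blocks of size ≥ k + 1), so the partition is: 4 block(s) of size 1, 1 block(s) of size 2.
In nonincreasing order the block sizes are [2, 1, 1, 1, 1].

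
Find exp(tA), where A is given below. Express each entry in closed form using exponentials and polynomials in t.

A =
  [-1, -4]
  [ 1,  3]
e^{tA} =
  [-2*t*exp(t) + exp(t), -4*t*exp(t)]
  [t*exp(t), 2*t*exp(t) + exp(t)]

Strategy: write A = P · J · P⁻¹ where J is a Jordan canonical form, so e^{tA} = P · e^{tJ} · P⁻¹, and e^{tJ} can be computed block-by-block.

A has Jordan form
J =
  [1, 1]
  [0, 1]
(up to reordering of blocks).

Per-block formulas:
  For a 2×2 Jordan block J_2(1): exp(t · J_2(1)) = e^(1t)·(I + t·N), where N is the 2×2 nilpotent shift.

After assembling e^{tJ} and conjugating by P, we get:

e^{tA} =
  [-2*t*exp(t) + exp(t), -4*t*exp(t)]
  [t*exp(t), 2*t*exp(t) + exp(t)]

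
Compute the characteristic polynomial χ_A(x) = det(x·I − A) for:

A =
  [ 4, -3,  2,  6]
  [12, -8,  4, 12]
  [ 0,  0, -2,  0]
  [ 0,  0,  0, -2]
x^4 + 8*x^3 + 24*x^2 + 32*x + 16

Expanding det(x·I − A) (e.g. by cofactor expansion or by noting that A is similar to its Jordan form J, which has the same characteristic polynomial as A) gives
  χ_A(x) = x^4 + 8*x^3 + 24*x^2 + 32*x + 16
which factors as (x + 2)^4. The eigenvalues (with algebraic multiplicities) are λ = -2 with multiplicity 4.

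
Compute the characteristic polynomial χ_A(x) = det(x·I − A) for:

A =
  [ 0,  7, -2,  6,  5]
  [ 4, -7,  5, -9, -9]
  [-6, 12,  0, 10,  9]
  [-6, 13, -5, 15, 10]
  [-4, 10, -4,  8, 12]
x^5 - 20*x^4 + 160*x^3 - 640*x^2 + 1280*x - 1024

Expanding det(x·I − A) (e.g. by cofactor expansion or by noting that A is similar to its Jordan form J, which has the same characteristic polynomial as A) gives
  χ_A(x) = x^5 - 20*x^4 + 160*x^3 - 640*x^2 + 1280*x - 1024
which factors as (x - 4)^5. The eigenvalues (with algebraic multiplicities) are λ = 4 with multiplicity 5.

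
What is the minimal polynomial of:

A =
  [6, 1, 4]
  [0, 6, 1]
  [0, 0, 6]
x^3 - 18*x^2 + 108*x - 216

The characteristic polynomial is χ_A(x) = (x - 6)^3, so the eigenvalues are known. The minimal polynomial is
  m_A(x) = Π_λ (x − λ)^{k_λ}
where k_λ is the size of the *largest* Jordan block for λ (equivalently, the smallest k with (A − λI)^k v = 0 for every generalised eigenvector v of λ).

  λ = 6: largest Jordan block has size 3, contributing (x − 6)^3

So m_A(x) = (x - 6)^3 = x^3 - 18*x^2 + 108*x - 216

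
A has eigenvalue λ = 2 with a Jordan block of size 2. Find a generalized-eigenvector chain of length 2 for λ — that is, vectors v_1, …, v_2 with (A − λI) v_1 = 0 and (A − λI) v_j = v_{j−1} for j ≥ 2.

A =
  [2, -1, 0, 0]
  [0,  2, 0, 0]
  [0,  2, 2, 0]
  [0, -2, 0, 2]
A Jordan chain for λ = 2 of length 2:
v_1 = (-1, 0, 2, -2)ᵀ
v_2 = (0, 1, 0, 0)ᵀ

Let N = A − (2)·I. We want v_2 with N^2 v_2 = 0 but N^1 v_2 ≠ 0; then v_{j-1} := N · v_j for j = 2, …, 2.

Pick v_2 = (0, 1, 0, 0)ᵀ.
Then v_1 = N · v_2 = (-1, 0, 2, -2)ᵀ.

Sanity check: (A − (2)·I) v_1 = (0, 0, 0, 0)ᵀ = 0. ✓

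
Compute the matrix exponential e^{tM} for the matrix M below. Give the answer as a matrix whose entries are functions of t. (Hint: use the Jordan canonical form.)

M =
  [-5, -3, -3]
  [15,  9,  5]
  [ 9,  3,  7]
e^{tM} =
  [-8*exp(4*t) + 9*exp(3*t), -3*exp(4*t) + 3*exp(3*t), -3*exp(4*t) + 3*exp(3*t)]
  [15*exp(4*t) - 15*exp(3*t), 6*exp(4*t) - 5*exp(3*t), 5*exp(4*t) - 5*exp(3*t)]
  [9*exp(4*t) - 9*exp(3*t), 3*exp(4*t) - 3*exp(3*t), 4*exp(4*t) - 3*exp(3*t)]

Strategy: write M = P · J · P⁻¹ where J is a Jordan canonical form, so e^{tM} = P · e^{tJ} · P⁻¹, and e^{tJ} can be computed block-by-block.

M has Jordan form
J =
  [3, 0, 0]
  [0, 4, 0]
  [0, 0, 4]
(up to reordering of blocks).

Per-block formulas:
  For a 1×1 block at λ = 3: exp(t · [3]) = [e^(3t)].
  For a 1×1 block at λ = 4: exp(t · [4]) = [e^(4t)].

After assembling e^{tJ} and conjugating by P, we get:

e^{tM} =
  [-8*exp(4*t) + 9*exp(3*t), -3*exp(4*t) + 3*exp(3*t), -3*exp(4*t) + 3*exp(3*t)]
  [15*exp(4*t) - 15*exp(3*t), 6*exp(4*t) - 5*exp(3*t), 5*exp(4*t) - 5*exp(3*t)]
  [9*exp(4*t) - 9*exp(3*t), 3*exp(4*t) - 3*exp(3*t), 4*exp(4*t) - 3*exp(3*t)]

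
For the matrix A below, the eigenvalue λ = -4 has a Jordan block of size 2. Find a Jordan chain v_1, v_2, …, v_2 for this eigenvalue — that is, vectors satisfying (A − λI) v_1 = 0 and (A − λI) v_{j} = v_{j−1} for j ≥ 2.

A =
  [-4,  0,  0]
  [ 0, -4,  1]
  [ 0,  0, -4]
A Jordan chain for λ = -4 of length 2:
v_1 = (0, 1, 0)ᵀ
v_2 = (0, 0, 1)ᵀ

Let N = A − (-4)·I. We want v_2 with N^2 v_2 = 0 but N^1 v_2 ≠ 0; then v_{j-1} := N · v_j for j = 2, …, 2.

Pick v_2 = (0, 0, 1)ᵀ.
Then v_1 = N · v_2 = (0, 1, 0)ᵀ.

Sanity check: (A − (-4)·I) v_1 = (0, 0, 0)ᵀ = 0. ✓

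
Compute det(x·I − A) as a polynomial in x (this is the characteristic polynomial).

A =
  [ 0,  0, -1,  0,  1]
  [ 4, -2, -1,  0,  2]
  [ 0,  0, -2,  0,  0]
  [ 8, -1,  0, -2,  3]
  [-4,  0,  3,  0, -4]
x^5 + 10*x^4 + 40*x^3 + 80*x^2 + 80*x + 32

Expanding det(x·I − A) (e.g. by cofactor expansion or by noting that A is similar to its Jordan form J, which has the same characteristic polynomial as A) gives
  χ_A(x) = x^5 + 10*x^4 + 40*x^3 + 80*x^2 + 80*x + 32
which factors as (x + 2)^5. The eigenvalues (with algebraic multiplicities) are λ = -2 with multiplicity 5.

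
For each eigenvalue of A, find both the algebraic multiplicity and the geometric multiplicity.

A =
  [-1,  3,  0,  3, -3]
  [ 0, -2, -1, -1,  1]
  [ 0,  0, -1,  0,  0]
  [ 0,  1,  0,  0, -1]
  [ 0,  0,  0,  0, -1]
λ = -1: alg = 5, geom = 3

Step 1 — factor the characteristic polynomial to read off the algebraic multiplicities:
  χ_A(x) = (x + 1)^5

Step 2 — compute geometric multiplicities via the rank-nullity identity g(λ) = n − rank(A − λI):
  rank(A − (-1)·I) = 2, so dim ker(A − (-1)·I) = n − 2 = 3

Summary:
  λ = -1: algebraic multiplicity = 5, geometric multiplicity = 3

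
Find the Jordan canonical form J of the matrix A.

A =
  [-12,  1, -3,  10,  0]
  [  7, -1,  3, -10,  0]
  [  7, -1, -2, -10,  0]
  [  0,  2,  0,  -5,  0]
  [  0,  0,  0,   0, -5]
J_3(-5) ⊕ J_1(-5) ⊕ J_1(-5)

The characteristic polynomial is
  det(x·I − A) = x^5 + 25*x^4 + 250*x^3 + 1250*x^2 + 3125*x + 3125 = (x + 5)^5

Eigenvalues and multiplicities (the geometric multiplicity of λ is n − rank(A − λI), which equals the number of Jordan blocks for λ):
  λ = -5: algebraic multiplicity = 5, geometric multiplicity = 3

Determining the block sizes for each eigenvalue:
  λ = -5: with am = 5 and gm = 3, the partition is not yet determined (e.g. several partitions of 5 into 3 parts exist). Let N = A − (-5)·I. Computing rank(N^1) = 2, rank(N^2) = 1, rank(N^3) = 0; the number of blocks of size ≥ j is rank(N^{j−1}) − rank(N^j), giving [3, 1, 1]. So we have 1 block(s) of size 3, 2 block(s) of size 1 → block sizes [3, 1, 1]

Assembling the blocks gives a Jordan form
J =
  [-5,  1,  0,  0,  0]
  [ 0, -5,  1,  0,  0]
  [ 0,  0, -5,  0,  0]
  [ 0,  0,  0, -5,  0]
  [ 0,  0,  0,  0, -5]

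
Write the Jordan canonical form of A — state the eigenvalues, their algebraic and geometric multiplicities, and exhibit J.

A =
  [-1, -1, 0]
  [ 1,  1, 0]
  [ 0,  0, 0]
J_2(0) ⊕ J_1(0)

The characteristic polynomial is
  det(x·I − A) = x^3

Eigenvalues and multiplicities (the geometric multiplicity of λ is n − rank(A − λI), which equals the number of Jordan blocks for λ):
  λ = 0: algebraic multiplicity = 3, geometric multiplicity = 2

Determining the block sizes for each eigenvalue:
  λ = 0: 2 blocks summing to 3 forces exactly one block of size 2 and the rest size 1 → block sizes [2, 1]

Assembling the blocks gives a Jordan form
J =
  [0, 1, 0]
  [0, 0, 0]
  [0, 0, 0]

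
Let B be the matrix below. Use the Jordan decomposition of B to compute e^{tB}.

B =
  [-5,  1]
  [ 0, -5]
e^{tB} =
  [exp(-5*t), t*exp(-5*t)]
  [0, exp(-5*t)]

Strategy: write B = P · J · P⁻¹ where J is a Jordan canonical form, so e^{tB} = P · e^{tJ} · P⁻¹, and e^{tJ} can be computed block-by-block.

B has Jordan form
J =
  [-5,  1]
  [ 0, -5]
(up to reordering of blocks).

Per-block formulas:
  For a 2×2 Jordan block J_2(-5): exp(t · J_2(-5)) = e^(-5t)·(I + t·N), where N is the 2×2 nilpotent shift.

After assembling e^{tJ} and conjugating by P, we get:

e^{tB} =
  [exp(-5*t), t*exp(-5*t)]
  [0, exp(-5*t)]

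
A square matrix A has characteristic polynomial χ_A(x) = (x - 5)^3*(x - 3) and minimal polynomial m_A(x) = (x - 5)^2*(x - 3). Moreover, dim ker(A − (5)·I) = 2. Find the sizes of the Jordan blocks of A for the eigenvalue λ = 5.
Block sizes for λ = 5: [2, 1]

Step 1 — from the characteristic polynomial, algebraic multiplicity of λ = 5 is 3. From dim ker(A − (5)·I) = 2, there are exactly 2 Jordan blocks for λ = 5.
Step 2 — from the minimal polynomial, the factor (x − 5)^2 tells us the largest block for λ = 5 has size 2.
Step 3 — with total size 3, 2 blocks, and largest block 2, the block sizes (in nonincreasing order) are [2, 1].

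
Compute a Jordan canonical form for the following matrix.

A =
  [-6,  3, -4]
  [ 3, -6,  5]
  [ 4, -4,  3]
J_3(-3)

The characteristic polynomial is
  det(x·I − A) = x^3 + 9*x^2 + 27*x + 27 = (x + 3)^3

Eigenvalues and multiplicities (the geometric multiplicity of λ is n − rank(A − λI), which equals the number of Jordan blocks for λ):
  λ = -3: algebraic multiplicity = 3, geometric multiplicity = 1

Determining the block sizes for each eigenvalue:
  λ = -3: one block (gm = 1), so the single block has size am = 3 → block sizes [3]

Assembling the blocks gives a Jordan form
J =
  [-3,  1,  0]
  [ 0, -3,  1]
  [ 0,  0, -3]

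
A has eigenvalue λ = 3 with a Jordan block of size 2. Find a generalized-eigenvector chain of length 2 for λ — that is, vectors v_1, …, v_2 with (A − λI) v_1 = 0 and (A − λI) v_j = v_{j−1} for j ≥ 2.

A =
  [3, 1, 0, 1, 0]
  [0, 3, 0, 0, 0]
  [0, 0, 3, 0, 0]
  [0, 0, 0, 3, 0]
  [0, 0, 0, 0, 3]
A Jordan chain for λ = 3 of length 2:
v_1 = (1, 0, 0, 0, 0)ᵀ
v_2 = (0, 1, 0, 0, 0)ᵀ

Let N = A − (3)·I. We want v_2 with N^2 v_2 = 0 but N^1 v_2 ≠ 0; then v_{j-1} := N · v_j for j = 2, …, 2.

Pick v_2 = (0, 1, 0, 0, 0)ᵀ.
Then v_1 = N · v_2 = (1, 0, 0, 0, 0)ᵀ.

Sanity check: (A − (3)·I) v_1 = (0, 0, 0, 0, 0)ᵀ = 0. ✓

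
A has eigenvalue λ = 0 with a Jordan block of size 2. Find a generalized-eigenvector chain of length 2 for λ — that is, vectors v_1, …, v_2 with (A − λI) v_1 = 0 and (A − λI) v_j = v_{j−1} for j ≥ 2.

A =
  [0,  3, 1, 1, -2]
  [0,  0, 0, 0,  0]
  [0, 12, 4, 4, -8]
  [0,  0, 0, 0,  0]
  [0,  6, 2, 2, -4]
A Jordan chain for λ = 0 of length 2:
v_1 = (3, 0, 12, 0, 6)ᵀ
v_2 = (0, 1, 0, 0, 0)ᵀ

Let N = A − (0)·I. We want v_2 with N^2 v_2 = 0 but N^1 v_2 ≠ 0; then v_{j-1} := N · v_j for j = 2, …, 2.

Pick v_2 = (0, 1, 0, 0, 0)ᵀ.
Then v_1 = N · v_2 = (3, 0, 12, 0, 6)ᵀ.

Sanity check: (A − (0)·I) v_1 = (0, 0, 0, 0, 0)ᵀ = 0. ✓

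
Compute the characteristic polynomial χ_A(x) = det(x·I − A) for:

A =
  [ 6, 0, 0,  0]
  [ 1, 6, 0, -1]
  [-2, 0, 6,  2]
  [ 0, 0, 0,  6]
x^4 - 24*x^3 + 216*x^2 - 864*x + 1296

Expanding det(x·I − A) (e.g. by cofactor expansion or by noting that A is similar to its Jordan form J, which has the same characteristic polynomial as A) gives
  χ_A(x) = x^4 - 24*x^3 + 216*x^2 - 864*x + 1296
which factors as (x - 6)^4. The eigenvalues (with algebraic multiplicities) are λ = 6 with multiplicity 4.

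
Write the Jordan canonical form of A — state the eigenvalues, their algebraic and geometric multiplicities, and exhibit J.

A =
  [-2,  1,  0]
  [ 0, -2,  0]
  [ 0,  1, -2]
J_2(-2) ⊕ J_1(-2)

The characteristic polynomial is
  det(x·I − A) = x^3 + 6*x^2 + 12*x + 8 = (x + 2)^3

Eigenvalues and multiplicities (the geometric multiplicity of λ is n − rank(A − λI), which equals the number of Jordan blocks for λ):
  λ = -2: algebraic multiplicity = 3, geometric multiplicity = 2

Determining the block sizes for each eigenvalue:
  λ = -2: 2 blocks summing to 3 forces exactly one block of size 2 and the rest size 1 → block sizes [2, 1]

Assembling the blocks gives a Jordan form
J =
  [-2,  1,  0]
  [ 0, -2,  0]
  [ 0,  0, -2]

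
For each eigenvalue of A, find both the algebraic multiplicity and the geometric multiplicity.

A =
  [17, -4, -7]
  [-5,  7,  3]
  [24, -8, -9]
λ = 5: alg = 3, geom = 1

Step 1 — factor the characteristic polynomial to read off the algebraic multiplicities:
  χ_A(x) = (x - 5)^3

Step 2 — compute geometric multiplicities via the rank-nullity identity g(λ) = n − rank(A − λI):
  rank(A − (5)·I) = 2, so dim ker(A − (5)·I) = n − 2 = 1

Summary:
  λ = 5: algebraic multiplicity = 3, geometric multiplicity = 1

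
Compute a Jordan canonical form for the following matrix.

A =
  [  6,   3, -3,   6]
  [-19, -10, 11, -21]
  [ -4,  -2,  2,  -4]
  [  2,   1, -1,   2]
J_3(0) ⊕ J_1(0)

The characteristic polynomial is
  det(x·I − A) = x^4

Eigenvalues and multiplicities (the geometric multiplicity of λ is n − rank(A − λI), which equals the number of Jordan blocks for λ):
  λ = 0: algebraic multiplicity = 4, geometric multiplicity = 2

Determining the block sizes for each eigenvalue:
  λ = 0: with am = 4 and gm = 2, the partition is not yet determined (e.g. several partitions of 4 into 2 parts exist). Let N = A − (0)·I. Computing rank(N^1) = 2, rank(N^2) = 1, rank(N^3) = 0; the number of blocks of size ≥ j is rank(N^{j−1}) − rank(N^j), giving [2, 1, 1]. So we have 1 block(s) of size 3, 1 block(s) of size 1 → block sizes [3, 1]

Assembling the blocks gives a Jordan form
J =
  [0, 1, 0, 0]
  [0, 0, 1, 0]
  [0, 0, 0, 0]
  [0, 0, 0, 0]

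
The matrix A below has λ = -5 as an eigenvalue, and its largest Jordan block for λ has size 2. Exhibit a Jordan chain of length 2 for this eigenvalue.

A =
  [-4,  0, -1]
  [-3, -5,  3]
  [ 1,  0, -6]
A Jordan chain for λ = -5 of length 2:
v_1 = (1, -3, 1)ᵀ
v_2 = (1, 0, 0)ᵀ

Let N = A − (-5)·I. We want v_2 with N^2 v_2 = 0 but N^1 v_2 ≠ 0; then v_{j-1} := N · v_j for j = 2, …, 2.

Pick v_2 = (1, 0, 0)ᵀ.
Then v_1 = N · v_2 = (1, -3, 1)ᵀ.

Sanity check: (A − (-5)·I) v_1 = (0, 0, 0)ᵀ = 0. ✓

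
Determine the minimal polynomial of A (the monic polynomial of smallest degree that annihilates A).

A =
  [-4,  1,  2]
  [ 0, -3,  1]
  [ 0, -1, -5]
x^3 + 12*x^2 + 48*x + 64

The characteristic polynomial is χ_A(x) = (x + 4)^3, so the eigenvalues are known. The minimal polynomial is
  m_A(x) = Π_λ (x − λ)^{k_λ}
where k_λ is the size of the *largest* Jordan block for λ (equivalently, the smallest k with (A − λI)^k v = 0 for every generalised eigenvector v of λ).

  λ = -4: largest Jordan block has size 3, contributing (x + 4)^3

So m_A(x) = (x + 4)^3 = x^3 + 12*x^2 + 48*x + 64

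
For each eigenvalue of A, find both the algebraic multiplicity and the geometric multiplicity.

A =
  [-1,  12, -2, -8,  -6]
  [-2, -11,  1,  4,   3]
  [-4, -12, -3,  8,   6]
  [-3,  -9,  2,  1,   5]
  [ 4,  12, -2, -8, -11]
λ = -5: alg = 5, geom = 3

Step 1 — factor the characteristic polynomial to read off the algebraic multiplicities:
  χ_A(x) = (x + 5)^5

Step 2 — compute geometric multiplicities via the rank-nullity identity g(λ) = n − rank(A − λI):
  rank(A − (-5)·I) = 2, so dim ker(A − (-5)·I) = n − 2 = 3

Summary:
  λ = -5: algebraic multiplicity = 5, geometric multiplicity = 3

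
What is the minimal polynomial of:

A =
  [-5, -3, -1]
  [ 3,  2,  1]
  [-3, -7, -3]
x^3 + 6*x^2 + 12*x + 8

The characteristic polynomial is χ_A(x) = (x + 2)^3, so the eigenvalues are known. The minimal polynomial is
  m_A(x) = Π_λ (x − λ)^{k_λ}
where k_λ is the size of the *largest* Jordan block for λ (equivalently, the smallest k with (A − λI)^k v = 0 for every generalised eigenvector v of λ).

  λ = -2: largest Jordan block has size 3, contributing (x + 2)^3

So m_A(x) = (x + 2)^3 = x^3 + 6*x^2 + 12*x + 8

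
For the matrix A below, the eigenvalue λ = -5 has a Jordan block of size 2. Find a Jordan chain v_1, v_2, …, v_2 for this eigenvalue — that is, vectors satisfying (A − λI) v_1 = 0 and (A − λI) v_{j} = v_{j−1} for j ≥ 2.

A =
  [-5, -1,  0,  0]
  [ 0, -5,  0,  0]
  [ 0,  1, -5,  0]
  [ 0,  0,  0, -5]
A Jordan chain for λ = -5 of length 2:
v_1 = (-1, 0, 1, 0)ᵀ
v_2 = (0, 1, 0, 0)ᵀ

Let N = A − (-5)·I. We want v_2 with N^2 v_2 = 0 but N^1 v_2 ≠ 0; then v_{j-1} := N · v_j for j = 2, …, 2.

Pick v_2 = (0, 1, 0, 0)ᵀ.
Then v_1 = N · v_2 = (-1, 0, 1, 0)ᵀ.

Sanity check: (A − (-5)·I) v_1 = (0, 0, 0, 0)ᵀ = 0. ✓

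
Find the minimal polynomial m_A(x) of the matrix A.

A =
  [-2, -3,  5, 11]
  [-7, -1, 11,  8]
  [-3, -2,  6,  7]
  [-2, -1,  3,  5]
x^2 - 4*x + 4

The characteristic polynomial is χ_A(x) = (x - 2)^4, so the eigenvalues are known. The minimal polynomial is
  m_A(x) = Π_λ (x − λ)^{k_λ}
where k_λ is the size of the *largest* Jordan block for λ (equivalently, the smallest k with (A − λI)^k v = 0 for every generalised eigenvector v of λ).

  λ = 2: largest Jordan block has size 2, contributing (x − 2)^2

So m_A(x) = (x - 2)^2 = x^2 - 4*x + 4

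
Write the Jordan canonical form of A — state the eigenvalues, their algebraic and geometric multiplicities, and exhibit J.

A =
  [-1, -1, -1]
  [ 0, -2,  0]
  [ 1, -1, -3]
J_2(-2) ⊕ J_1(-2)

The characteristic polynomial is
  det(x·I − A) = x^3 + 6*x^2 + 12*x + 8 = (x + 2)^3

Eigenvalues and multiplicities (the geometric multiplicity of λ is n − rank(A − λI), which equals the number of Jordan blocks for λ):
  λ = -2: algebraic multiplicity = 3, geometric multiplicity = 2

Determining the block sizes for each eigenvalue:
  λ = -2: 2 blocks summing to 3 forces exactly one block of size 2 and the rest size 1 → block sizes [2, 1]

Assembling the blocks gives a Jordan form
J =
  [-2,  1,  0]
  [ 0, -2,  0]
  [ 0,  0, -2]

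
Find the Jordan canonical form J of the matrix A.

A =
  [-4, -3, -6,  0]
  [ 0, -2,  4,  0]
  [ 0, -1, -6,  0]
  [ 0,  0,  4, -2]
J_2(-4) ⊕ J_1(-4) ⊕ J_1(-2)

The characteristic polynomial is
  det(x·I − A) = x^4 + 14*x^3 + 72*x^2 + 160*x + 128 = (x + 2)*(x + 4)^3

Eigenvalues and multiplicities (the geometric multiplicity of λ is n − rank(A − λI), which equals the number of Jordan blocks for λ):
  λ = -4: algebraic multiplicity = 3, geometric multiplicity = 2
  λ = -2: algebraic multiplicity = 1, geometric multiplicity = 1

Determining the block sizes for each eigenvalue:
  λ = -4: 2 blocks summing to 3 forces exactly one block of size 2 and the rest size 1 → block sizes [2, 1]
  λ = -2: one block (gm = 1), so the single block has size am = 1 → block sizes [1]

Assembling the blocks gives a Jordan form
J =
  [-4,  1,  0,  0]
  [ 0, -4,  0,  0]
  [ 0,  0, -4,  0]
  [ 0,  0,  0, -2]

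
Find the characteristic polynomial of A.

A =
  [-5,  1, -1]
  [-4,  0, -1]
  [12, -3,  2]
x^3 + 3*x^2 + 3*x + 1

Expanding det(x·I − A) (e.g. by cofactor expansion or by noting that A is similar to its Jordan form J, which has the same characteristic polynomial as A) gives
  χ_A(x) = x^3 + 3*x^2 + 3*x + 1
which factors as (x + 1)^3. The eigenvalues (with algebraic multiplicities) are λ = -1 with multiplicity 3.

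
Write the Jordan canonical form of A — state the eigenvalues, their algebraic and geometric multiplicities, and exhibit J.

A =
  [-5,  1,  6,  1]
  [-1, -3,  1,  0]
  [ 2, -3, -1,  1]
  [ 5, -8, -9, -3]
J_2(-5) ⊕ J_2(-1)

The characteristic polynomial is
  det(x·I − A) = x^4 + 12*x^3 + 46*x^2 + 60*x + 25 = (x + 1)^2*(x + 5)^2

Eigenvalues and multiplicities (the geometric multiplicity of λ is n − rank(A − λI), which equals the number of Jordan blocks for λ):
  λ = -5: algebraic multiplicity = 2, geometric multiplicity = 1
  λ = -1: algebraic multiplicity = 2, geometric multiplicity = 1

Determining the block sizes for each eigenvalue:
  λ = -5: one block (gm = 1), so the single block has size am = 2 → block sizes [2]
  λ = -1: one block (gm = 1), so the single block has size am = 2 → block sizes [2]

Assembling the blocks gives a Jordan form
J =
  [-5,  1,  0,  0]
  [ 0, -5,  0,  0]
  [ 0,  0, -1,  1]
  [ 0,  0,  0, -1]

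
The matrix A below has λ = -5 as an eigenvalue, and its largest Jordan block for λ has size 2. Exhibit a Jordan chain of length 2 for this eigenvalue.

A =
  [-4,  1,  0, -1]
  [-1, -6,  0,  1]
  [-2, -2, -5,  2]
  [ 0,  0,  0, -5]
A Jordan chain for λ = -5 of length 2:
v_1 = (1, -1, -2, 0)ᵀ
v_2 = (1, 0, 0, 0)ᵀ

Let N = A − (-5)·I. We want v_2 with N^2 v_2 = 0 but N^1 v_2 ≠ 0; then v_{j-1} := N · v_j for j = 2, …, 2.

Pick v_2 = (1, 0, 0, 0)ᵀ.
Then v_1 = N · v_2 = (1, -1, -2, 0)ᵀ.

Sanity check: (A − (-5)·I) v_1 = (0, 0, 0, 0)ᵀ = 0. ✓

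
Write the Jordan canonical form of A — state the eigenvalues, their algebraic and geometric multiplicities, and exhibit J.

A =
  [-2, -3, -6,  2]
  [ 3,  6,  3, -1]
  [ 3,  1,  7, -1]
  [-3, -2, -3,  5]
J_3(4) ⊕ J_1(4)

The characteristic polynomial is
  det(x·I − A) = x^4 - 16*x^3 + 96*x^2 - 256*x + 256 = (x - 4)^4

Eigenvalues and multiplicities (the geometric multiplicity of λ is n − rank(A − λI), which equals the number of Jordan blocks for λ):
  λ = 4: algebraic multiplicity = 4, geometric multiplicity = 2

Determining the block sizes for each eigenvalue:
  λ = 4: with am = 4 and gm = 2, the partition is not yet determined (e.g. several partitions of 4 into 2 parts exist). Let N = A − (4)·I. Computing rank(N^1) = 2, rank(N^2) = 1, rank(N^3) = 0; the number of blocks of size ≥ j is rank(N^{j−1}) − rank(N^j), giving [2, 1, 1]. So we have 1 block(s) of size 3, 1 block(s) of size 1 → block sizes [3, 1]

Assembling the blocks gives a Jordan form
J =
  [4, 1, 0, 0]
  [0, 4, 1, 0]
  [0, 0, 4, 0]
  [0, 0, 0, 4]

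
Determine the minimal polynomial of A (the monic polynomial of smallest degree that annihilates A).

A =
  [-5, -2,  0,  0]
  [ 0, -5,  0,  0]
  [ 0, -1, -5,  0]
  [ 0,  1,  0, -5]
x^2 + 10*x + 25

The characteristic polynomial is χ_A(x) = (x + 5)^4, so the eigenvalues are known. The minimal polynomial is
  m_A(x) = Π_λ (x − λ)^{k_λ}
where k_λ is the size of the *largest* Jordan block for λ (equivalently, the smallest k with (A − λI)^k v = 0 for every generalised eigenvector v of λ).

  λ = -5: largest Jordan block has size 2, contributing (x + 5)^2

So m_A(x) = (x + 5)^2 = x^2 + 10*x + 25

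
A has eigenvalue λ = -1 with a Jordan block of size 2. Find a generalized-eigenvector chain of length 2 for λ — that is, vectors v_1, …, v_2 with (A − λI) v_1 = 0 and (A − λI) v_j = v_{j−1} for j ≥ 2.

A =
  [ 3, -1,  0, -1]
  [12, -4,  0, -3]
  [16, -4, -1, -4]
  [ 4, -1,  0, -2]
A Jordan chain for λ = -1 of length 2:
v_1 = (4, 12, 16, 4)ᵀ
v_2 = (1, 0, 0, 0)ᵀ

Let N = A − (-1)·I. We want v_2 with N^2 v_2 = 0 but N^1 v_2 ≠ 0; then v_{j-1} := N · v_j for j = 2, …, 2.

Pick v_2 = (1, 0, 0, 0)ᵀ.
Then v_1 = N · v_2 = (4, 12, 16, 4)ᵀ.

Sanity check: (A − (-1)·I) v_1 = (0, 0, 0, 0)ᵀ = 0. ✓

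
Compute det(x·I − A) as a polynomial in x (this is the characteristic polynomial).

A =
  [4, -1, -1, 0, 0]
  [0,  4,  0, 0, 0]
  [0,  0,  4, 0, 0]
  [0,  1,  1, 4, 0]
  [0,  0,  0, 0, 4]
x^5 - 20*x^4 + 160*x^3 - 640*x^2 + 1280*x - 1024

Expanding det(x·I − A) (e.g. by cofactor expansion or by noting that A is similar to its Jordan form J, which has the same characteristic polynomial as A) gives
  χ_A(x) = x^5 - 20*x^4 + 160*x^3 - 640*x^2 + 1280*x - 1024
which factors as (x - 4)^5. The eigenvalues (with algebraic multiplicities) are λ = 4 with multiplicity 5.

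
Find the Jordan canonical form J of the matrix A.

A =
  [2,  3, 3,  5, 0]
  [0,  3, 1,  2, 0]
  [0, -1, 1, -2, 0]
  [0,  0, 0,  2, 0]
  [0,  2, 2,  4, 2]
J_2(2) ⊕ J_2(2) ⊕ J_1(2)

The characteristic polynomial is
  det(x·I − A) = x^5 - 10*x^4 + 40*x^3 - 80*x^2 + 80*x - 32 = (x - 2)^5

Eigenvalues and multiplicities (the geometric multiplicity of λ is n − rank(A − λI), which equals the number of Jordan blocks for λ):
  λ = 2: algebraic multiplicity = 5, geometric multiplicity = 3

Determining the block sizes for each eigenvalue:
  λ = 2: with am = 5 and gm = 3, the partition is not yet determined (e.g. several partitions of 5 into 3 parts exist). Let N = A − (2)·I. Computing rank(N^1) = 2, rank(N^2) = 0; the number of blocks of size ≥ j is rank(N^{j−1}) − rank(N^j), giving [3, 2]. So we have 2 block(s) of size 2, 1 block(s) of size 1 → block sizes [2, 2, 1]

Assembling the blocks gives a Jordan form
J =
  [2, 1, 0, 0, 0]
  [0, 2, 0, 0, 0]
  [0, 0, 2, 1, 0]
  [0, 0, 0, 2, 0]
  [0, 0, 0, 0, 2]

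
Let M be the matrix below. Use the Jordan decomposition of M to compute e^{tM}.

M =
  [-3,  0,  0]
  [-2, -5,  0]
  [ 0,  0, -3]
e^{tM} =
  [exp(-3*t), 0, 0]
  [-exp(-3*t) + exp(-5*t), exp(-5*t), 0]
  [0, 0, exp(-3*t)]

Strategy: write M = P · J · P⁻¹ where J is a Jordan canonical form, so e^{tM} = P · e^{tJ} · P⁻¹, and e^{tJ} can be computed block-by-block.

M has Jordan form
J =
  [-5,  0,  0]
  [ 0, -3,  0]
  [ 0,  0, -3]
(up to reordering of blocks).

Per-block formulas:
  For a 1×1 block at λ = -3: exp(t · [-3]) = [e^(-3t)].
  For a 1×1 block at λ = -5: exp(t · [-5]) = [e^(-5t)].

After assembling e^{tJ} and conjugating by P, we get:

e^{tM} =
  [exp(-3*t), 0, 0]
  [-exp(-3*t) + exp(-5*t), exp(-5*t), 0]
  [0, 0, exp(-3*t)]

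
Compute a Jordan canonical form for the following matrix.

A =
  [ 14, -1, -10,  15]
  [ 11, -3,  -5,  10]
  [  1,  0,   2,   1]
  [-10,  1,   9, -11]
J_2(-2) ⊕ J_2(3)

The characteristic polynomial is
  det(x·I − A) = x^4 - 2*x^3 - 11*x^2 + 12*x + 36 = (x - 3)^2*(x + 2)^2

Eigenvalues and multiplicities (the geometric multiplicity of λ is n − rank(A − λI), which equals the number of Jordan blocks for λ):
  λ = -2: algebraic multiplicity = 2, geometric multiplicity = 1
  λ = 3: algebraic multiplicity = 2, geometric multiplicity = 1

Determining the block sizes for each eigenvalue:
  λ = -2: one block (gm = 1), so the single block has size am = 2 → block sizes [2]
  λ = 3: one block (gm = 1), so the single block has size am = 2 → block sizes [2]

Assembling the blocks gives a Jordan form
J =
  [-2,  1, 0, 0]
  [ 0, -2, 0, 0]
  [ 0,  0, 3, 1]
  [ 0,  0, 0, 3]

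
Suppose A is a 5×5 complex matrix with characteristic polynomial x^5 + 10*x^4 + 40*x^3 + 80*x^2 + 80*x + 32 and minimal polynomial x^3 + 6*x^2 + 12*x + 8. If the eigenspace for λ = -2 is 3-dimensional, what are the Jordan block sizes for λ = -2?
Block sizes for λ = -2: [3, 1, 1]

Step 1 — from the characteristic polynomial, algebraic multiplicity of λ = -2 is 5. From dim ker(A − (-2)·I) = 3, there are exactly 3 Jordan blocks for λ = -2.
Step 2 — from the minimal polynomial, the factor (x + 2)^3 tells us the largest block for λ = -2 has size 3.
Step 3 — with total size 5, 3 blocks, and largest block 3, the block sizes (in nonincreasing order) are [3, 1, 1].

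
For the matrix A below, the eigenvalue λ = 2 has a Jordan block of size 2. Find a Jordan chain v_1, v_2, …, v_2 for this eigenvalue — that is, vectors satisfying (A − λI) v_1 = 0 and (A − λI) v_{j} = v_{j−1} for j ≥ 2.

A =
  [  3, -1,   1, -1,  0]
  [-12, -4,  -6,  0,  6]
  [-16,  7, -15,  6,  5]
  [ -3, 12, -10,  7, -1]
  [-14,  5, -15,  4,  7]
A Jordan chain for λ = 2 of length 2:
v_1 = (2, 0, 0, 2, 4)ᵀ
v_2 = (4, -3, -5, 0, 0)ᵀ

Let N = A − (2)·I. We want v_2 with N^2 v_2 = 0 but N^1 v_2 ≠ 0; then v_{j-1} := N · v_j for j = 2, …, 2.

Pick v_2 = (4, -3, -5, 0, 0)ᵀ.
Then v_1 = N · v_2 = (2, 0, 0, 2, 4)ᵀ.

Sanity check: (A − (2)·I) v_1 = (0, 0, 0, 0, 0)ᵀ = 0. ✓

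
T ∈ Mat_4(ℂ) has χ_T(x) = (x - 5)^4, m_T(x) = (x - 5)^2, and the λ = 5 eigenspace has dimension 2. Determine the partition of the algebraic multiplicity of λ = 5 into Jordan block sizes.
Block sizes for λ = 5: [2, 2]

Step 1 — from the characteristic polynomial, algebraic multiplicity of λ = 5 is 4. From dim ker(T − (5)·I) = 2, there are exactly 2 Jordan blocks for λ = 5.
Step 2 — from the minimal polynomial, the factor (x − 5)^2 tells us the largest block for λ = 5 has size 2.
Step 3 — with total size 4, 2 blocks, and largest block 2, the block sizes (in nonincreasing order) are [2, 2].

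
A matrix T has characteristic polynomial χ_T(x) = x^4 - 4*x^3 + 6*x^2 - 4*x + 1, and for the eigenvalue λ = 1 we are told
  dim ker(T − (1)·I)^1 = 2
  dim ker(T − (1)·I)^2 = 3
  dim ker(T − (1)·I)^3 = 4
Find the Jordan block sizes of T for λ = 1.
Block sizes for λ = 1: [3, 1]

From the dimensions of kernels of powers, the number of Jordan blocks of size at least j is d_j − d_{j−1} where d_j = dim ker(N^j) (with d_0 = 0). Computing the differences gives [2, 1, 1].
The number of blocks of size exactly k is (#blocks of size ≥ k) − (#blocks of size ≥ k + 1), so the partition is: 1 block(s) of size 1, 1 block(s) of size 3.
In nonincreasing order the block sizes are [3, 1].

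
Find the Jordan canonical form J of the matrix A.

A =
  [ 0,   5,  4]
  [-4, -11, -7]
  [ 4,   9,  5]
J_3(-2)

The characteristic polynomial is
  det(x·I − A) = x^3 + 6*x^2 + 12*x + 8 = (x + 2)^3

Eigenvalues and multiplicities (the geometric multiplicity of λ is n − rank(A − λI), which equals the number of Jordan blocks for λ):
  λ = -2: algebraic multiplicity = 3, geometric multiplicity = 1

Determining the block sizes for each eigenvalue:
  λ = -2: one block (gm = 1), so the single block has size am = 3 → block sizes [3]

Assembling the blocks gives a Jordan form
J =
  [-2,  1,  0]
  [ 0, -2,  1]
  [ 0,  0, -2]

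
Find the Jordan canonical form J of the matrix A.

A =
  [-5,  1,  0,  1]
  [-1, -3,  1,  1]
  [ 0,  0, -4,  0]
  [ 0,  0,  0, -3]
J_3(-4) ⊕ J_1(-3)

The characteristic polynomial is
  det(x·I − A) = x^4 + 15*x^3 + 84*x^2 + 208*x + 192 = (x + 3)*(x + 4)^3

Eigenvalues and multiplicities (the geometric multiplicity of λ is n − rank(A − λI), which equals the number of Jordan blocks for λ):
  λ = -4: algebraic multiplicity = 3, geometric multiplicity = 1
  λ = -3: algebraic multiplicity = 1, geometric multiplicity = 1

Determining the block sizes for each eigenvalue:
  λ = -4: one block (gm = 1), so the single block has size am = 3 → block sizes [3]
  λ = -3: one block (gm = 1), so the single block has size am = 1 → block sizes [1]

Assembling the blocks gives a Jordan form
J =
  [-4,  1,  0,  0]
  [ 0, -4,  1,  0]
  [ 0,  0, -4,  0]
  [ 0,  0,  0, -3]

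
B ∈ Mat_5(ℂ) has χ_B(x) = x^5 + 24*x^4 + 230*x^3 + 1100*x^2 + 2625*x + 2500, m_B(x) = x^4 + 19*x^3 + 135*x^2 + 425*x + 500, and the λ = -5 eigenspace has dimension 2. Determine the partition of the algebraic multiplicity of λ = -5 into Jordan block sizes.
Block sizes for λ = -5: [3, 1]

Step 1 — from the characteristic polynomial, algebraic multiplicity of λ = -5 is 4. From dim ker(B − (-5)·I) = 2, there are exactly 2 Jordan blocks for λ = -5.
Step 2 — from the minimal polynomial, the factor (x + 5)^3 tells us the largest block for λ = -5 has size 3.
Step 3 — with total size 4, 2 blocks, and largest block 3, the block sizes (in nonincreasing order) are [3, 1].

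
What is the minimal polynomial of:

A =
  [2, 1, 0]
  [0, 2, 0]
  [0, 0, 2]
x^2 - 4*x + 4

The characteristic polynomial is χ_A(x) = (x - 2)^3, so the eigenvalues are known. The minimal polynomial is
  m_A(x) = Π_λ (x − λ)^{k_λ}
where k_λ is the size of the *largest* Jordan block for λ (equivalently, the smallest k with (A − λI)^k v = 0 for every generalised eigenvector v of λ).

  λ = 2: largest Jordan block has size 2, contributing (x − 2)^2

So m_A(x) = (x - 2)^2 = x^2 - 4*x + 4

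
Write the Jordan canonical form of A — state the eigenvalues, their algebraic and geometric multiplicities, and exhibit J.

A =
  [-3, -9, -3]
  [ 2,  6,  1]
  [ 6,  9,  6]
J_2(3) ⊕ J_1(3)

The characteristic polynomial is
  det(x·I − A) = x^3 - 9*x^2 + 27*x - 27 = (x - 3)^3

Eigenvalues and multiplicities (the geometric multiplicity of λ is n − rank(A − λI), which equals the number of Jordan blocks for λ):
  λ = 3: algebraic multiplicity = 3, geometric multiplicity = 2

Determining the block sizes for each eigenvalue:
  λ = 3: 2 blocks summing to 3 forces exactly one block of size 2 and the rest size 1 → block sizes [2, 1]

Assembling the blocks gives a Jordan form
J =
  [3, 1, 0]
  [0, 3, 0]
  [0, 0, 3]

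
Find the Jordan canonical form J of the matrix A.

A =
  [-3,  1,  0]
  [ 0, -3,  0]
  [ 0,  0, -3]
J_2(-3) ⊕ J_1(-3)

The characteristic polynomial is
  det(x·I − A) = x^3 + 9*x^2 + 27*x + 27 = (x + 3)^3

Eigenvalues and multiplicities (the geometric multiplicity of λ is n − rank(A − λI), which equals the number of Jordan blocks for λ):
  λ = -3: algebraic multiplicity = 3, geometric multiplicity = 2

Determining the block sizes for each eigenvalue:
  λ = -3: 2 blocks summing to 3 forces exactly one block of size 2 and the rest size 1 → block sizes [2, 1]

Assembling the blocks gives a Jordan form
J =
  [-3,  1,  0]
  [ 0, -3,  0]
  [ 0,  0, -3]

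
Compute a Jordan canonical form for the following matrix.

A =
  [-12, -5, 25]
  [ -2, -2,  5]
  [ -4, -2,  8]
J_3(-2)

The characteristic polynomial is
  det(x·I − A) = x^3 + 6*x^2 + 12*x + 8 = (x + 2)^3

Eigenvalues and multiplicities (the geometric multiplicity of λ is n − rank(A − λI), which equals the number of Jordan blocks for λ):
  λ = -2: algebraic multiplicity = 3, geometric multiplicity = 1

Determining the block sizes for each eigenvalue:
  λ = -2: one block (gm = 1), so the single block has size am = 3 → block sizes [3]

Assembling the blocks gives a Jordan form
J =
  [-2,  1,  0]
  [ 0, -2,  1]
  [ 0,  0, -2]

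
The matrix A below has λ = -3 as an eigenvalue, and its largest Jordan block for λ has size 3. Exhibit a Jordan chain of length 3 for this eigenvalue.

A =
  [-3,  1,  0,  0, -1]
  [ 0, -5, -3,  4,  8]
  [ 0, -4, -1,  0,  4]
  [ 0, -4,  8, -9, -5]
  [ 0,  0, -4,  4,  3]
A Jordan chain for λ = -3 of length 3:
v_1 = (-2, 0, 0, 0, 0)ᵀ
v_2 = (1, -2, -4, -4, 0)ᵀ
v_3 = (0, 1, 0, 0, 0)ᵀ

Let N = A − (-3)·I. We want v_3 with N^3 v_3 = 0 but N^2 v_3 ≠ 0; then v_{j-1} := N · v_j for j = 3, …, 2.

Pick v_3 = (0, 1, 0, 0, 0)ᵀ.
Then v_2 = N · v_3 = (1, -2, -4, -4, 0)ᵀ.
Then v_1 = N · v_2 = (-2, 0, 0, 0, 0)ᵀ.

Sanity check: (A − (-3)·I) v_1 = (0, 0, 0, 0, 0)ᵀ = 0. ✓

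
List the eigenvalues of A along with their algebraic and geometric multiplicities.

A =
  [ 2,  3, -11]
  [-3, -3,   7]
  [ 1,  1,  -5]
λ = -2: alg = 3, geom = 1

Step 1 — factor the characteristic polynomial to read off the algebraic multiplicities:
  χ_A(x) = (x + 2)^3

Step 2 — compute geometric multiplicities via the rank-nullity identity g(λ) = n − rank(A − λI):
  rank(A − (-2)·I) = 2, so dim ker(A − (-2)·I) = n − 2 = 1

Summary:
  λ = -2: algebraic multiplicity = 3, geometric multiplicity = 1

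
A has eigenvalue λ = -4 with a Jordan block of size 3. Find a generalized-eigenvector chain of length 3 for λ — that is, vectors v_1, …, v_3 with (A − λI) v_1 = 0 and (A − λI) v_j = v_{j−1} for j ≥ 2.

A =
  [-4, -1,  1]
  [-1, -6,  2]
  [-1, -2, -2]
A Jordan chain for λ = -4 of length 3:
v_1 = (0, 1, 1)ᵀ
v_2 = (-1, -2, -2)ᵀ
v_3 = (0, 1, 0)ᵀ

Let N = A − (-4)·I. We want v_3 with N^3 v_3 = 0 but N^2 v_3 ≠ 0; then v_{j-1} := N · v_j for j = 3, …, 2.

Pick v_3 = (0, 1, 0)ᵀ.
Then v_2 = N · v_3 = (-1, -2, -2)ᵀ.
Then v_1 = N · v_2 = (0, 1, 1)ᵀ.

Sanity check: (A − (-4)·I) v_1 = (0, 0, 0)ᵀ = 0. ✓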